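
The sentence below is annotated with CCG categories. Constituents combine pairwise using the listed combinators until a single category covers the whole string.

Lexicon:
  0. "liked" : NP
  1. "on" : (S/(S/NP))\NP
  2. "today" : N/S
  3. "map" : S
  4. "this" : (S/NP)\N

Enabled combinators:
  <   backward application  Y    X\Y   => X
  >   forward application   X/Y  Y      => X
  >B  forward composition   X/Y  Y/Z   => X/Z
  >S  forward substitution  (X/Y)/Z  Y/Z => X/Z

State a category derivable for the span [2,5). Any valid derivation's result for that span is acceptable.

[0,5] S   >
  [0,2] S/(S/NP)   <
    [0,1] "liked" : NP
    [1,2] "on" : (S/(S/NP))\NP
  [2,5] S/NP   <
    [2,4] N   >
      [2,3] "today" : N/S
      [3,4] "map" : S
    [4,5] "this" : (S/NP)\N

S/NP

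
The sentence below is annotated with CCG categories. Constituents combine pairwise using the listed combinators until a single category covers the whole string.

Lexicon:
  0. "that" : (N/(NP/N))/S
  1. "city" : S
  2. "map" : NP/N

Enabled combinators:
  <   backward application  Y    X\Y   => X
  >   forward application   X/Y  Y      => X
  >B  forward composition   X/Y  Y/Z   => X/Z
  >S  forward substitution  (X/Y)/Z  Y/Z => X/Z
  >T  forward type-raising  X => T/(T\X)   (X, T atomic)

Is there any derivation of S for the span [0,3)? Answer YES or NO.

NO

(N/(NP/N))/S S NP/N
CKY chart[0,3] = {N, N/(N\N), NP/(NP\N), PP/(PP\N), S/(S\N)}; S ∉ chart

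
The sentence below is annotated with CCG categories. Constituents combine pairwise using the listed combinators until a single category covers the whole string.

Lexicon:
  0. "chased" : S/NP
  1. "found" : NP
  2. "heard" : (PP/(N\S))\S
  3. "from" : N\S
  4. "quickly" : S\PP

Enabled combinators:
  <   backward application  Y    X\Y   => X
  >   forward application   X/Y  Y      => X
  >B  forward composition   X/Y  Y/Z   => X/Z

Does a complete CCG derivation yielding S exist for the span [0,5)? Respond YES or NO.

[0,5] S   <
  [0,4] PP   >
    [0,3] PP/(N\S)   <
      [0,2] S   >
        [0,1] "chased" : S/NP
        [1,2] "found" : NP
      [2,3] "heard" : (PP/(N\S))\S
    [3,4] "from" : N\S
  [4,5] "quickly" : S\PP

YES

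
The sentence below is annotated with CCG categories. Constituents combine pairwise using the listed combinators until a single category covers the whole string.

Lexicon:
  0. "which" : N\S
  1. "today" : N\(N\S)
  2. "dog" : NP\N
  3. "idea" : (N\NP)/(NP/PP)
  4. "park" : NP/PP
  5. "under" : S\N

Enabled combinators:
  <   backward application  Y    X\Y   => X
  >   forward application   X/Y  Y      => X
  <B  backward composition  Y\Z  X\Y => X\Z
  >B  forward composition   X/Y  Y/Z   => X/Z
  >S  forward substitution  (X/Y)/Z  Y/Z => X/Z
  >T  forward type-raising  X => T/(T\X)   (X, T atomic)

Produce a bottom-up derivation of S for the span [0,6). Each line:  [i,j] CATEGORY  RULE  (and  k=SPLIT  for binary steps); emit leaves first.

[0,6] S   <
  [0,5] N   <
    [0,3] NP   <
      [0,2] N   <
        [0,1] "which" : N\S
        [1,2] "today" : N\(N\S)
      [2,3] "dog" : NP\N
    [3,5] N\NP   >
      [3,4] "idea" : (N\NP)/(NP/PP)
      [4,5] "park" : NP/PP
  [5,6] "under" : S\N

[0,1] N\S  lex  "which"
[1,2] N\(N\S)  lex  "today"
[0,2] N  <  k=1
[2,3] NP\N  lex  "dog"
[0,3] NP  <  k=2
[3,4] (N\NP)/(NP/PP)  lex  "idea"
[4,5] NP/PP  lex  "park"
[3,5] N\NP  >  k=4
[0,5] N  <  k=3
[5,6] S\N  lex  "under"
[0,6] S  <  k=5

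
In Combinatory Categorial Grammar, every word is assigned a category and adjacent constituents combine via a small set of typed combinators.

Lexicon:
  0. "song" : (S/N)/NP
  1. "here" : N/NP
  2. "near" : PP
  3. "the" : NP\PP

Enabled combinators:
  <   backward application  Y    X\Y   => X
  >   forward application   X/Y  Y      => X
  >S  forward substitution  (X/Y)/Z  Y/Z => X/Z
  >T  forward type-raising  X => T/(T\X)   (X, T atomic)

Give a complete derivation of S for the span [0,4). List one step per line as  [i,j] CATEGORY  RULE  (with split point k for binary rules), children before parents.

[0,1] (S/N)/NP  lex  "song"
[1,2] N/NP  lex  "here"
[0,2] S/NP  >S  k=1
[2,3] PP  lex  "near"
[3,4] NP\PP  lex  "the"
[2,4] NP  <  k=3
[0,4] S  >  k=2

[0,4] S   >
  [0,2] S/NP   >S
    [0,1] "song" : (S/N)/NP
    [1,2] "here" : N/NP
  [2,4] NP   <
    [2,3] "near" : PP
    [3,4] "the" : NP\PP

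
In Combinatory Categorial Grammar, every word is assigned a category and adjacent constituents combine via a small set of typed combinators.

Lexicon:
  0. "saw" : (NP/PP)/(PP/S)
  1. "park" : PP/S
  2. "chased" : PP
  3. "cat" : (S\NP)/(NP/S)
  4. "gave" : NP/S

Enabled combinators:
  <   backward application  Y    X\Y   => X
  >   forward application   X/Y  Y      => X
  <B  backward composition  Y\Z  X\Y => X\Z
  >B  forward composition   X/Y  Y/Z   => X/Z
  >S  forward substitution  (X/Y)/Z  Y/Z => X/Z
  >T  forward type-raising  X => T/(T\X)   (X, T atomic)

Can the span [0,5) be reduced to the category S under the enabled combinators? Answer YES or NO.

YES

[0,5] S   <
  [0,3] NP   >
    [0,2] NP/PP   >
      [0,1] "saw" : (NP/PP)/(PP/S)
      [1,2] "park" : PP/S
    [2,3] "chased" : PP
  [3,5] S\NP   >
    [3,4] "cat" : (S\NP)/(NP/S)
    [4,5] "gave" : NP/S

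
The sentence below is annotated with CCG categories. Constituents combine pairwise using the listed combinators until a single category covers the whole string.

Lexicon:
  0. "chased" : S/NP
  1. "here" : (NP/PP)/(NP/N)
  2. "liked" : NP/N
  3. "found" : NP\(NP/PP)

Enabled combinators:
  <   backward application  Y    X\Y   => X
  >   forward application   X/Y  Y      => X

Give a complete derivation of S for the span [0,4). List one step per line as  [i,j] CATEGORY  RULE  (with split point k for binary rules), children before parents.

[0,1] S/NP  lex  "chased"
[1,2] (NP/PP)/(NP/N)  lex  "here"
[2,3] NP/N  lex  "liked"
[1,3] NP/PP  >  k=2
[3,4] NP\(NP/PP)  lex  "found"
[1,4] NP  <  k=3
[0,4] S  >  k=1

[0,4] S   >
  [0,1] "chased" : S/NP
  [1,4] NP   <
    [1,3] NP/PP   >
      [1,2] "here" : (NP/PP)/(NP/N)
      [2,3] "liked" : NP/N
    [3,4] "found" : NP\(NP/PP)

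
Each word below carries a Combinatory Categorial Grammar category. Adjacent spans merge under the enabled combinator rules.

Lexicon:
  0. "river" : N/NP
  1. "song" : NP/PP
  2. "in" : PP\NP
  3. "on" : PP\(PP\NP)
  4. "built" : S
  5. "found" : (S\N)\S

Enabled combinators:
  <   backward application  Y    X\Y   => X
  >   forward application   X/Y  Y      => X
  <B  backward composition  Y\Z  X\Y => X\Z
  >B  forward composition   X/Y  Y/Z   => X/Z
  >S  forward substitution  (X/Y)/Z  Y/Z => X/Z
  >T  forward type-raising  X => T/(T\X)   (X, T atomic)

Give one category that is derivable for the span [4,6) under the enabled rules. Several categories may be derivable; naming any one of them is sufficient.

[0,6] S   <
  [0,4] N   >
    [0,2] N/PP   >B
      [0,1] "river" : N/NP
      [1,2] "song" : NP/PP
    [2,4] PP   <
      [2,3] "in" : PP\NP
      [3,4] "on" : PP\(PP\NP)
  [4,6] S\N   <
    [4,5] "built" : S
    [5,6] "found" : (S\N)\S

S\N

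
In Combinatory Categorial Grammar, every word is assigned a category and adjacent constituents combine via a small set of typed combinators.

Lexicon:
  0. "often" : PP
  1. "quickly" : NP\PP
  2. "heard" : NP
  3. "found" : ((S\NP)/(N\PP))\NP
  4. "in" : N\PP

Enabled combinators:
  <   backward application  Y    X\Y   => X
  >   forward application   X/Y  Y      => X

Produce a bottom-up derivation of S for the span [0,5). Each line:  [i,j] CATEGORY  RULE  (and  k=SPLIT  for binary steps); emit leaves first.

[0,1] PP  lex  "often"
[1,2] NP\PP  lex  "quickly"
[0,2] NP  <  k=1
[2,3] NP  lex  "heard"
[3,4] ((S\NP)/(N\PP))\NP  lex  "found"
[2,4] (S\NP)/(N\PP)  <  k=3
[4,5] N\PP  lex  "in"
[2,5] S\NP  >  k=4
[0,5] S  <  k=2

[0,5] S   <
  [0,2] NP   <
    [0,1] "often" : PP
    [1,2] "quickly" : NP\PP
  [2,5] S\NP   >
    [2,4] (S\NP)/(N\PP)   <
      [2,3] "heard" : NP
      [3,4] "found" : ((S\NP)/(N\PP))\NP
    [4,5] "in" : N\PP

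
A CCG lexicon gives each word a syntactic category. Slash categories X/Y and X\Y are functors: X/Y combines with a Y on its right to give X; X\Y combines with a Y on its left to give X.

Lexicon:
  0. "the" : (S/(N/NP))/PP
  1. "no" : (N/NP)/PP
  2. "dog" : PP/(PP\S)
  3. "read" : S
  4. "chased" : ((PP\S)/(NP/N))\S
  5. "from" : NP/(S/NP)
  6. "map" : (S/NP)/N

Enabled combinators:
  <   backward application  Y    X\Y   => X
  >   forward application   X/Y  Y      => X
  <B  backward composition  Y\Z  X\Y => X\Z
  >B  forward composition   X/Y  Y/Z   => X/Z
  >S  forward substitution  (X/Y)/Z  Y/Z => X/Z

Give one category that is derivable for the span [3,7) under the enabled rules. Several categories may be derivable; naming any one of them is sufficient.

[0,7] S   >
  [0,2] S/PP   >S
    [0,1] "the" : (S/(N/NP))/PP
    [1,2] "no" : (N/NP)/PP
  [2,7] PP   >
    [2,3] "dog" : PP/(PP\S)
    [3,7] PP\S   >
      [3,5] (PP\S)/(NP/N)   <
        [3,4] "read" : S
        [4,5] "chased" : ((PP\S)/(NP/N))\S
      [5,7] NP/N   >B
        [5,6] "from" : NP/(S/NP)
        [6,7] "map" : (S/NP)/N

PP\S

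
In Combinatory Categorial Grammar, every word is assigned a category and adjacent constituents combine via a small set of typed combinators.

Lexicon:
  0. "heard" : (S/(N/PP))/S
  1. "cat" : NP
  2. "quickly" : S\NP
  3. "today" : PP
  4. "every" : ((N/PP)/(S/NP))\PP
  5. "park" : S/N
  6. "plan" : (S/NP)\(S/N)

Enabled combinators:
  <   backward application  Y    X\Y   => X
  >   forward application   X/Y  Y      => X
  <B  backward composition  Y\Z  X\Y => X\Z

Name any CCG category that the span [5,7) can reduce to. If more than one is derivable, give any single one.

S/NP

[0,7] S   >
  [0,3] S/(N/PP)   >
    [0,1] "heard" : (S/(N/PP))/S
    [1,3] S   <
      [1,2] "cat" : NP
      [2,3] "quickly" : S\NP
  [3,7] N/PP   >
    [3,5] (N/PP)/(S/NP)   <
      [3,4] "today" : PP
      [4,5] "every" : ((N/PP)/(S/NP))\PP
    [5,7] S/NP   <
      [5,6] "park" : S/N
      [6,7] "plan" : (S/NP)\(S/N)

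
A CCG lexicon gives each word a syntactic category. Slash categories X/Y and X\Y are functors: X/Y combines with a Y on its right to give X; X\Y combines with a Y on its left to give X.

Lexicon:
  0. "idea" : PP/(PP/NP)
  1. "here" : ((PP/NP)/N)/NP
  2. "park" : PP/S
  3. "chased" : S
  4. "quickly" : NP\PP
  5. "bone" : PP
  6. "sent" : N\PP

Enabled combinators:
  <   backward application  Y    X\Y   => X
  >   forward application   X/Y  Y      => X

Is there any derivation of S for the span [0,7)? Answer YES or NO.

PP/(PP/NP) ((PP/NP)/N)/NP PP/S S NP\PP PP N\PP
CKY chart[0,7] = {PP}; S ∉ chart

NO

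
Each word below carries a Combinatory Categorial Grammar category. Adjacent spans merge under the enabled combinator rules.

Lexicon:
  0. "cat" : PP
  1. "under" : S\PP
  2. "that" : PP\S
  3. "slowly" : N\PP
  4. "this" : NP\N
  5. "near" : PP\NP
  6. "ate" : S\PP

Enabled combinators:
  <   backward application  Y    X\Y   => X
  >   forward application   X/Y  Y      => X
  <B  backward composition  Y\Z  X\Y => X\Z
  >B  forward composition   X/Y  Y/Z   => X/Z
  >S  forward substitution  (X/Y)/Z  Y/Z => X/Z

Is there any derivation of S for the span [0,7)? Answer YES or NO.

[0,7] S   <
  [0,6] PP   <
    [0,5] NP   <
      [0,3] PP   <
        [0,2] S   <
          [0,1] "cat" : PP
          [1,2] "under" : S\PP
        [2,3] "that" : PP\S
      [3,5] NP\PP   <B
        [3,4] "slowly" : N\PP
        [4,5] "this" : NP\N
    [5,6] "near" : PP\NP
  [6,7] "ate" : S\PP

YES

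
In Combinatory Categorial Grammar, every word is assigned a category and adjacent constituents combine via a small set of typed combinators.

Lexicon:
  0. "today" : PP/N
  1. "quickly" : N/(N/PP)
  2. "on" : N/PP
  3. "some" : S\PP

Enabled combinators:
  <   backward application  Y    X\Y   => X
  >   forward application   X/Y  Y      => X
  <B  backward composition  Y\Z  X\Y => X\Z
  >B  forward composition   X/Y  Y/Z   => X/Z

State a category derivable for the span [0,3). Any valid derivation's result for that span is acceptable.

PP

[0,4] S   <
  [0,3] PP   >
    [0,1] "today" : PP/N
    [1,3] N   >
      [1,2] "quickly" : N/(N/PP)
      [2,3] "on" : N/PP
  [3,4] "some" : S\PP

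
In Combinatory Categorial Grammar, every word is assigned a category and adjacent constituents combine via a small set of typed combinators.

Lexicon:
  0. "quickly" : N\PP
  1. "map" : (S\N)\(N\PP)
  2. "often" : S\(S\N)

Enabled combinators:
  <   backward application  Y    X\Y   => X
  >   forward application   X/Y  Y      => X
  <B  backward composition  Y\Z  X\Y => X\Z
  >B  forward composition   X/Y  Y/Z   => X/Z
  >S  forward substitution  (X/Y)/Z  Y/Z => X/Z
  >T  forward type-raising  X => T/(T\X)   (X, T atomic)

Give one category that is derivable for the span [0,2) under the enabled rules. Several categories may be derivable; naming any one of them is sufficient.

S\N

[0,3] S   <
  [0,2] S\N   <
    [0,1] "quickly" : N\PP
    [1,2] "map" : (S\N)\(N\PP)
  [2,3] "often" : S\(S\N)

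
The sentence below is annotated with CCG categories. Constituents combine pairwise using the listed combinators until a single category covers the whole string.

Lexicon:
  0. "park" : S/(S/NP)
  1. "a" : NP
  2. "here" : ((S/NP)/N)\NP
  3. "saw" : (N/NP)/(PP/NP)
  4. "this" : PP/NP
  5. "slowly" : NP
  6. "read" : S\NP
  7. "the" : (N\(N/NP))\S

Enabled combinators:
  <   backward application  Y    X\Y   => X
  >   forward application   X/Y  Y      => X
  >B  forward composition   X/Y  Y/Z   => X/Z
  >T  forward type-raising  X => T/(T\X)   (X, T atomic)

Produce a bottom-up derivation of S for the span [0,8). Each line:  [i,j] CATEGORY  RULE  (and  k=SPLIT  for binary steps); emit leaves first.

[0,1] S/(S/NP)  lex  "park"
[1,2] NP  lex  "a"
[2,3] ((S/NP)/N)\NP  lex  "here"
[1,3] (S/NP)/N  <  k=2
[0,3] S/N  >B  k=1
[3,4] (N/NP)/(PP/NP)  lex  "saw"
[4,5] PP/NP  lex  "this"
[3,5] N/NP  >  k=4
[5,6] NP  lex  "slowly"
[6,7] S\NP  lex  "read"
[5,7] S  <  k=6
[7,8] (N\(N/NP))\S  lex  "the"
[5,8] N\(N/NP)  <  k=7
[3,8] N  <  k=5
[0,8] S  >  k=3

[0,8] S   >
  [0,3] S/N   >B
    [0,1] "park" : S/(S/NP)
    [1,3] (S/NP)/N   <
      [1,2] "a" : NP
      [2,3] "here" : ((S/NP)/N)\NP
  [3,8] N   <
    [3,5] N/NP   >
      [3,4] "saw" : (N/NP)/(PP/NP)
      [4,5] "this" : PP/NP
    [5,8] N\(N/NP)   <
      [5,7] S   <
        [5,6] "slowly" : NP
        [6,7] "read" : S\NP
      [7,8] "the" : (N\(N/NP))\S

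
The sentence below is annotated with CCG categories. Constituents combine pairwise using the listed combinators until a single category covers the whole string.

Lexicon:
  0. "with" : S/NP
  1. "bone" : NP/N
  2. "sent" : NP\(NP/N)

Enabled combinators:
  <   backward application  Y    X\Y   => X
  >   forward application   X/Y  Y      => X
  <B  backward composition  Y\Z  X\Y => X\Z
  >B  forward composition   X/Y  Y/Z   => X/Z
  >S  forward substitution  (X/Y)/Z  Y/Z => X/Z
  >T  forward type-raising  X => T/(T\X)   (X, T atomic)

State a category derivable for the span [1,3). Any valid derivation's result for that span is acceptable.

[0,3] S   >
  [0,1] "with" : S/NP
  [1,3] NP   <
    [1,2] "bone" : NP/N
    [2,3] "sent" : NP\(NP/N)

NP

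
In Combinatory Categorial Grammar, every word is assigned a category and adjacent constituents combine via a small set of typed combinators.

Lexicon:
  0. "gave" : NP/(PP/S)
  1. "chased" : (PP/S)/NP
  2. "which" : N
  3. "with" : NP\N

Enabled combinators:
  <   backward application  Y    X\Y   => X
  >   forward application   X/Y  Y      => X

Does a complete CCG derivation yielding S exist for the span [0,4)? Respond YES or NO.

NP/(PP/S) (PP/S)/NP N NP\N
CKY chart[0,4] = {NP}; S ∉ chart

NO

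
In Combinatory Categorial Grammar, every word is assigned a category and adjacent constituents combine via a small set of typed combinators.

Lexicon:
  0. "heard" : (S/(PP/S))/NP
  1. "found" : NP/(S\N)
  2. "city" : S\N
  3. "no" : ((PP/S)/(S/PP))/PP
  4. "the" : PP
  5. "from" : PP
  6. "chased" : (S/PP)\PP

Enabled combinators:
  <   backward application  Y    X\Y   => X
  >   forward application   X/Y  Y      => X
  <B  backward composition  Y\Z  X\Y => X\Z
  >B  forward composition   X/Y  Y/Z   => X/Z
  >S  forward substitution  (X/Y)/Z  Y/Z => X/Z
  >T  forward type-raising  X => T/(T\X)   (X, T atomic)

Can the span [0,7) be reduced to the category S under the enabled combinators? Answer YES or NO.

YES

[0,7] S   >
  [0,3] S/(PP/S)   >
    [0,1] "heard" : (S/(PP/S))/NP
    [1,3] NP   >
      [1,2] "found" : NP/(S\N)
      [2,3] "city" : S\N
  [3,7] PP/S   >
    [3,5] (PP/S)/(S/PP)   >
      [3,4] "no" : ((PP/S)/(S/PP))/PP
      [4,5] "the" : PP
    [5,7] S/PP   <
      [5,6] "from" : PP
      [6,7] "chased" : (S/PP)\PP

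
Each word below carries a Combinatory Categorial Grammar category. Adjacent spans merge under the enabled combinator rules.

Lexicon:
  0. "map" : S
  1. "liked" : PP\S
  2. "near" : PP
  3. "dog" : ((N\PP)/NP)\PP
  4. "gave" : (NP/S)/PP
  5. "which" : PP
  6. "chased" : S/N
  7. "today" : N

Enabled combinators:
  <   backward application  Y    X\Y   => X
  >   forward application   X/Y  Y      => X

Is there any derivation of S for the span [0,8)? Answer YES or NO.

NO

S PP\S PP ((N\PP)/NP)\PP (NP/S)/PP PP S/N N
CKY chart[0,8] = {N}; S ∉ chart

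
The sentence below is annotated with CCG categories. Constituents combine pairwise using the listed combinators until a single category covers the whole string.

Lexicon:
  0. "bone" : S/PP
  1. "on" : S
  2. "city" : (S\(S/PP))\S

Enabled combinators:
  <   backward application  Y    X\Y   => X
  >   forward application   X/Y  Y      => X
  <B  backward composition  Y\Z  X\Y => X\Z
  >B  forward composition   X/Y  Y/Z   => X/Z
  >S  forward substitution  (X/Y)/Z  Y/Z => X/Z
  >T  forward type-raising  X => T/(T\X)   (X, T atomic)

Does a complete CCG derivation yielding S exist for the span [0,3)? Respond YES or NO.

[0,3] S   <
  [0,1] "bone" : S/PP
  [1,3] S\(S/PP)   <
    [1,2] "on" : S
    [2,3] "city" : (S\(S/PP))\S

YES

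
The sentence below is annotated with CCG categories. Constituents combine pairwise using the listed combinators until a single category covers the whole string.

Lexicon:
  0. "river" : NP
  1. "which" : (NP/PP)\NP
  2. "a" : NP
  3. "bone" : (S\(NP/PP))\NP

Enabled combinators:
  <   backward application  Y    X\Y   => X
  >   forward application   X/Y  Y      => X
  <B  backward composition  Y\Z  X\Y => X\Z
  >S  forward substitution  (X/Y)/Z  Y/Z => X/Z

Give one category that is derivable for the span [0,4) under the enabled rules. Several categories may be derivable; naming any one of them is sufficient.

[0,4] S   <
  [0,2] NP/PP   <
    [0,1] "river" : NP
    [1,2] "which" : (NP/PP)\NP
  [2,4] S\(NP/PP)   <
    [2,3] "a" : NP
    [3,4] "bone" : (S\(NP/PP))\NP

S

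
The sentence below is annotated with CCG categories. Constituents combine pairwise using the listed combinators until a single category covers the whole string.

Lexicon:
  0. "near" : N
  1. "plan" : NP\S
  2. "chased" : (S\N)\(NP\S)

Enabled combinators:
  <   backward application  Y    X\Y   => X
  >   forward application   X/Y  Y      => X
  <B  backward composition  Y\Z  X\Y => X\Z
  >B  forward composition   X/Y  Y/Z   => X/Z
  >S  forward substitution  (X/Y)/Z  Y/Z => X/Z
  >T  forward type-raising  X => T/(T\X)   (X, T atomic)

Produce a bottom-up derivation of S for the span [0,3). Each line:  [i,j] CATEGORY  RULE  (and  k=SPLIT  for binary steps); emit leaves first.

[0,1] N  lex  "near"
[0,1] S/(S\N)  >T
[1,2] NP\S  lex  "plan"
[2,3] (S\N)\(NP\S)  lex  "chased"
[1,3] S\N  <  k=2
[0,3] S  >  k=1

[0,3] S   >
  [0,1] S/(S\N)   >T
    [0,1] "near" : N
  [1,3] S\N   <
    [1,2] "plan" : NP\S
    [2,3] "chased" : (S\N)\(NP\S)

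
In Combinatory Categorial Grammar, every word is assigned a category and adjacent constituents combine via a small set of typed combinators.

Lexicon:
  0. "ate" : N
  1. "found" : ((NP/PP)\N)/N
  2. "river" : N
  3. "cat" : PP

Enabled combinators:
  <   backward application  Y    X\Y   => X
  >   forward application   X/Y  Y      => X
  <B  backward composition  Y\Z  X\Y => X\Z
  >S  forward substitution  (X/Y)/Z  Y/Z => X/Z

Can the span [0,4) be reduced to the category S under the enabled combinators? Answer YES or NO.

N ((NP/PP)\N)/N N PP
CKY chart[0,4] = {NP}; S ∉ chart

NO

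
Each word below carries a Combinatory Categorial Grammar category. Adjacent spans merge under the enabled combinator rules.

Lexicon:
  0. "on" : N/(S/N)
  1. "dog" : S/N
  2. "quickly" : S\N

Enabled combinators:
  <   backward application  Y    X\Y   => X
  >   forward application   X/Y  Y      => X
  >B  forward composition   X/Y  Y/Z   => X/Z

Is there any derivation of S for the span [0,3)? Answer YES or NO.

YES

[0,3] S   <
  [0,2] N   >
    [0,1] "on" : N/(S/N)
    [1,2] "dog" : S/N
  [2,3] "quickly" : S\N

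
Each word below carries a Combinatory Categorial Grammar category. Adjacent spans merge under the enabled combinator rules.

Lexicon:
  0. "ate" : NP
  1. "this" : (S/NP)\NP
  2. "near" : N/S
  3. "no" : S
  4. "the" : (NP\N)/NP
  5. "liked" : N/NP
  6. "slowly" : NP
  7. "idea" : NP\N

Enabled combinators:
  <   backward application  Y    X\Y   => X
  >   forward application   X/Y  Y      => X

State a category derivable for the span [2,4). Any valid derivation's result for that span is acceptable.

[0,8] S   >
  [0,2] S/NP   <
    [0,1] "ate" : NP
    [1,2] "this" : (S/NP)\NP
  [2,8] NP   <
    [2,4] N   >
      [2,3] "near" : N/S
      [3,4] "no" : S
    [4,8] NP\N   >
      [4,5] "the" : (NP\N)/NP
      [5,8] NP   <
        [5,7] N   >
          [5,6] "liked" : N/NP
          [6,7] "slowly" : NP
        [7,8] "idea" : NP\N

N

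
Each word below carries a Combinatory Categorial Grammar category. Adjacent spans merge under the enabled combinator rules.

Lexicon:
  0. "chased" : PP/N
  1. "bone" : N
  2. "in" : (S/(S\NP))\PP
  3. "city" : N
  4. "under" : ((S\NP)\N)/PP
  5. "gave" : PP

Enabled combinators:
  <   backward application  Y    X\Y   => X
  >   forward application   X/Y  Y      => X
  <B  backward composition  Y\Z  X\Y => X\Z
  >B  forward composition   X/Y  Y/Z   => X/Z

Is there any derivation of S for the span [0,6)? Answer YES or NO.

[0,6] S   >
  [0,3] S/(S\NP)   <
    [0,2] PP   >
      [0,1] "chased" : PP/N
      [1,2] "bone" : N
    [2,3] "in" : (S/(S\NP))\PP
  [3,6] S\NP   <
    [3,4] "city" : N
    [4,6] (S\NP)\N   >
      [4,5] "under" : ((S\NP)\N)/PP
      [5,6] "gave" : PP

YES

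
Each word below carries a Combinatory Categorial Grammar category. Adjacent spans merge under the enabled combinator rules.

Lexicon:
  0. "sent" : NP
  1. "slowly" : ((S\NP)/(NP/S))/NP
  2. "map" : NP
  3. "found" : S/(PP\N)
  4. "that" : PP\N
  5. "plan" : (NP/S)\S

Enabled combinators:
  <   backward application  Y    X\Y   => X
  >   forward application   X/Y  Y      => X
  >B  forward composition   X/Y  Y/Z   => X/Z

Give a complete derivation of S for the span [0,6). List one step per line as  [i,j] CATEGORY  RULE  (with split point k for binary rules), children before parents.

[0,1] NP  lex  "sent"
[1,2] ((S\NP)/(NP/S))/NP  lex  "slowly"
[2,3] NP  lex  "map"
[1,3] (S\NP)/(NP/S)  >  k=2
[3,4] S/(PP\N)  lex  "found"
[4,5] PP\N  lex  "that"
[3,5] S  >  k=4
[5,6] (NP/S)\S  lex  "plan"
[3,6] NP/S  <  k=5
[1,6] S\NP  >  k=3
[0,6] S  <  k=1

[0,6] S   <
  [0,1] "sent" : NP
  [1,6] S\NP   >
    [1,3] (S\NP)/(NP/S)   >
      [1,2] "slowly" : ((S\NP)/(NP/S))/NP
      [2,3] "map" : NP
    [3,6] NP/S   <
      [3,5] S   >
        [3,4] "found" : S/(PP\N)
        [4,5] "that" : PP\N
      [5,6] "plan" : (NP/S)\S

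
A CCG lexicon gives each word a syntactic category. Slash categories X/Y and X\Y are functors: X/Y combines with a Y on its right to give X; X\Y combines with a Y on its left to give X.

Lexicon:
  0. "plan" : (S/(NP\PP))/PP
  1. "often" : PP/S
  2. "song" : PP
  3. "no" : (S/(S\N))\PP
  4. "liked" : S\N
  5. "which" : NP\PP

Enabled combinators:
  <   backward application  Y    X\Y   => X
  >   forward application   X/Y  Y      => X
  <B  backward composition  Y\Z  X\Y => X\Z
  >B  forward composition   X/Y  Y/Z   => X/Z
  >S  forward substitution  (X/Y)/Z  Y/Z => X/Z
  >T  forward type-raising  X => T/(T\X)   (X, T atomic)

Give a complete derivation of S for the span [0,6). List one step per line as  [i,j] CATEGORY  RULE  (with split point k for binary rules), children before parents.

[0,1] (S/(NP\PP))/PP  lex  "plan"
[1,2] PP/S  lex  "often"
[2,3] PP  lex  "song"
[3,4] (S/(S\N))\PP  lex  "no"
[2,4] S/(S\N)  <  k=3
[4,5] S\N  lex  "liked"
[2,5] S  >  k=4
[1,5] PP  >  k=2
[0,5] S/(NP\PP)  >  k=1
[5,6] NP\PP  lex  "which"
[0,6] S  >  k=5

[0,6] S   >
  [0,5] S/(NP\PP)   >
    [0,1] "plan" : (S/(NP\PP))/PP
    [1,5] PP   >
      [1,2] "often" : PP/S
      [2,5] S   >
        [2,4] S/(S\N)   <
          [2,3] "song" : PP
          [3,4] "no" : (S/(S\N))\PP
        [4,5] "liked" : S\N
  [5,6] "which" : NP\PP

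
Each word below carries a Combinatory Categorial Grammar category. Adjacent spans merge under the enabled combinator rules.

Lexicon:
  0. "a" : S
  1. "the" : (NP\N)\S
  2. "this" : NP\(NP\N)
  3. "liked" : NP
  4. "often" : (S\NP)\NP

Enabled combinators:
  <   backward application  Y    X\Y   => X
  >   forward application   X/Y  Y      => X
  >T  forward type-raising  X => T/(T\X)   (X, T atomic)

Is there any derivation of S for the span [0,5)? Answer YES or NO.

YES

[0,5] S   <
  [0,3] NP   <
    [0,2] NP\N   <
      [0,1] "a" : S
      [1,2] "the" : (NP\N)\S
    [2,3] "this" : NP\(NP\N)
  [3,5] S\NP   <
    [3,4] "liked" : NP
    [4,5] "often" : (S\NP)\NP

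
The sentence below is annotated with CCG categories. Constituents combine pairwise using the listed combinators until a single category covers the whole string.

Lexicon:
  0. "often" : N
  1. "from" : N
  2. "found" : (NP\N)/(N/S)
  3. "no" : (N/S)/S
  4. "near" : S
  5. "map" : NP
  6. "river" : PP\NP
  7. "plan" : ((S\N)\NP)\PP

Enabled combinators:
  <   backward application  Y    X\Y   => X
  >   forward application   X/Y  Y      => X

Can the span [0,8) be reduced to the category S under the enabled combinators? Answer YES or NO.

[0,8] S   <
  [0,1] "often" : N
  [1,8] S\N   <
    [1,5] NP   <
      [1,2] "from" : N
      [2,5] NP\N   >
        [2,3] "found" : (NP\N)/(N/S)
        [3,5] N/S   >
          [3,4] "no" : (N/S)/S
          [4,5] "near" : S
    [5,8] (S\N)\NP   <
      [5,7] PP   <
        [5,6] "map" : NP
        [6,7] "river" : PP\NP
      [7,8] "plan" : ((S\N)\NP)\PP

YES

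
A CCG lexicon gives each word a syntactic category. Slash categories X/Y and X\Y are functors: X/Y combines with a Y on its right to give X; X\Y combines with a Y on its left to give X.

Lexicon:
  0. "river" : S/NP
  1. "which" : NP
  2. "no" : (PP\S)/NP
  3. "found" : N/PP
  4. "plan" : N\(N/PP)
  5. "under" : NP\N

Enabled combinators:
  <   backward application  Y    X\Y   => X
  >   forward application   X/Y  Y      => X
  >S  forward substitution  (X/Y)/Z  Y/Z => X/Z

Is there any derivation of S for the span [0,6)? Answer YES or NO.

NO

S/NP NP (PP\S)/NP N/PP N\(N/PP) NP\N
CKY chart[0,6] = {PP}; S ∉ chart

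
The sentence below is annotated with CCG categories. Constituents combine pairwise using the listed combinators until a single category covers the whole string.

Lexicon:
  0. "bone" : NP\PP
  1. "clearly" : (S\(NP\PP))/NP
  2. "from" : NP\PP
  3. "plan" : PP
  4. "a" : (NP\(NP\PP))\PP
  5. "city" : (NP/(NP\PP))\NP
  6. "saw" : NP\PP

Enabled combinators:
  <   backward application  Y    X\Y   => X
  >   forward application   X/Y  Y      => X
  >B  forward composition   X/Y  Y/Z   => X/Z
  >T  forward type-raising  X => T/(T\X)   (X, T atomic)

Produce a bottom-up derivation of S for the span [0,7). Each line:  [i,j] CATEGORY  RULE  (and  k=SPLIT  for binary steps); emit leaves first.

[0,1] NP\PP  lex  "bone"
[1,2] (S\(NP\PP))/NP  lex  "clearly"
[2,3] NP\PP  lex  "from"
[3,4] PP  lex  "plan"
[4,5] (NP\(NP\PP))\PP  lex  "a"
[3,5] NP\(NP\PP)  <  k=4
[2,5] NP  <  k=3
[5,6] (NP/(NP\PP))\NP  lex  "city"
[2,6] NP/(NP\PP)  <  k=5
[6,7] NP\PP  lex  "saw"
[2,7] NP  >  k=6
[1,7] S\(NP\PP)  >  k=2
[0,7] S  <  k=1

[0,7] S   <
  [0,1] "bone" : NP\PP
  [1,7] S\(NP\PP)   >
    [1,2] "clearly" : (S\(NP\PP))/NP
    [2,7] NP   >
      [2,6] NP/(NP\PP)   <
        [2,5] NP   <
          [2,3] "from" : NP\PP
          [3,5] NP\(NP\PP)   <
            [3,4] "plan" : PP
            [4,5] "a" : (NP\(NP\PP))\PP
        [5,6] "city" : (NP/(NP\PP))\NP
      [6,7] "saw" : NP\PP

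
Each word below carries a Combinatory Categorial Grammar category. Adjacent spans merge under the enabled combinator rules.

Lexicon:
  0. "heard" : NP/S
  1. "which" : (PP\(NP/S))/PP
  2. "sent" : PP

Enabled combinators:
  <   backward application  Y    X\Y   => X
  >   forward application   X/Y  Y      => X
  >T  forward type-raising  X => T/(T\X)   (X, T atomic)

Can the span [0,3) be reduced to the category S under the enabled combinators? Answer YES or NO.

NO

NP/S (PP\(NP/S))/PP PP
CKY chart[0,3] = {N/(N\PP), NP/(NP\PP), PP, PP/(PP\PP), S/(S\PP)}; S ∉ chart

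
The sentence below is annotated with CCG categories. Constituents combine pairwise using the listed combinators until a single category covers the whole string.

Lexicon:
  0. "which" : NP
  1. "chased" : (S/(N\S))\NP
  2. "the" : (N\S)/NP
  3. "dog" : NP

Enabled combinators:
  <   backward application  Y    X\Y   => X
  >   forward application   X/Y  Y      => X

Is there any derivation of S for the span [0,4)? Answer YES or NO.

YES

[0,4] S   >
  [0,2] S/(N\S)   <
    [0,1] "which" : NP
    [1,2] "chased" : (S/(N\S))\NP
  [2,4] N\S   >
    [2,3] "the" : (N\S)/NP
    [3,4] "dog" : NP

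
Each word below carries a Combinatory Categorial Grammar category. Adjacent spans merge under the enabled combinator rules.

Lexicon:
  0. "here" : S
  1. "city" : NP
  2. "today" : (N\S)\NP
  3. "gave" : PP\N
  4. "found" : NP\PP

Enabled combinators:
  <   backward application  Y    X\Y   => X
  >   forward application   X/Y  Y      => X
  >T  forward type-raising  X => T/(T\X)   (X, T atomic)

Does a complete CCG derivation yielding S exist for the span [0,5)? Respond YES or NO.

NO

S NP (N\S)\NP PP\N NP\PP
CKY chart[0,5] = {N/(N\NP), NP, NP/(NP\NP), PP/(PP\NP), S/(S\NP)}; S ∉ chart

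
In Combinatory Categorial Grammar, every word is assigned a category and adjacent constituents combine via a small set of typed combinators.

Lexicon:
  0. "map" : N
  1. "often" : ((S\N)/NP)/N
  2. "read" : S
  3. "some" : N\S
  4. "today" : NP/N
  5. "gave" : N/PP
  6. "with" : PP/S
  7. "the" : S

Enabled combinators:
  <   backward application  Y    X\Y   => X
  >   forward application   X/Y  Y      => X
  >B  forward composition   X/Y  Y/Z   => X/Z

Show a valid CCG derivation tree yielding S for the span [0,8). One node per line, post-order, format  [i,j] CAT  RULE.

[0,1] N  lex  "map"
[1,2] ((S\N)/NP)/N  lex  "often"
[2,3] S  lex  "read"
[3,4] N\S  lex  "some"
[2,4] N  <  k=3
[1,4] (S\N)/NP  >  k=2
[4,5] NP/N  lex  "today"
[5,6] N/PP  lex  "gave"
[4,6] NP/PP  >B  k=5
[6,7] PP/S  lex  "with"
[7,8] S  lex  "the"
[6,8] PP  >  k=7
[4,8] NP  >  k=6
[1,8] S\N  >  k=4
[0,8] S  <  k=1

[0,8] S   <
  [0,1] "map" : N
  [1,8] S\N   >
    [1,4] (S\N)/NP   >
      [1,2] "often" : ((S\N)/NP)/N
      [2,4] N   <
        [2,3] "read" : S
        [3,4] "some" : N\S
    [4,8] NP   >
      [4,6] NP/PP   >B
        [4,5] "today" : NP/N
        [5,6] "gave" : N/PP
      [6,8] PP   >
        [6,7] "with" : PP/S
        [7,8] "the" : S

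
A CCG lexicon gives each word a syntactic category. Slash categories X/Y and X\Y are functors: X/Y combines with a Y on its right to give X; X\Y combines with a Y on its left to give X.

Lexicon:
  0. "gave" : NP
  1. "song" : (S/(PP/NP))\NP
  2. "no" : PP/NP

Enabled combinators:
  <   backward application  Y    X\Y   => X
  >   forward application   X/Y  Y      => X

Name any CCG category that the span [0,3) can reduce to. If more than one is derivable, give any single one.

[0,3] S   >
  [0,2] S/(PP/NP)   <
    [0,1] "gave" : NP
    [1,2] "song" : (S/(PP/NP))\NP
  [2,3] "no" : PP/NP

S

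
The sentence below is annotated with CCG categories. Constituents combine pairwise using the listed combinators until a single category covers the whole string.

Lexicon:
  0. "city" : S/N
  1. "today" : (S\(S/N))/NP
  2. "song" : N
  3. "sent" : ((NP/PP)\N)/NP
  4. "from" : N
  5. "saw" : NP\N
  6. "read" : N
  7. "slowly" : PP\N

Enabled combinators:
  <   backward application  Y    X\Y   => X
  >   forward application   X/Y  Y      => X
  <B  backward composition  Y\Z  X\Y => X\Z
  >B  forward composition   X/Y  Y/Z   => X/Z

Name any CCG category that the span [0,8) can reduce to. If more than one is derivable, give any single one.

S

[0,8] S   <
  [0,1] "city" : S/N
  [1,8] S\(S/N)   >
    [1,2] "today" : (S\(S/N))/NP
    [2,8] NP   >
      [2,6] NP/PP   <
        [2,3] "song" : N
        [3,6] (NP/PP)\N   >
          [3,4] "sent" : ((NP/PP)\N)/NP
          [4,6] NP   <
            [4,5] "from" : N
            [5,6] "saw" : NP\N
      [6,8] PP   <
        [6,7] "read" : N
        [7,8] "slowly" : PP\N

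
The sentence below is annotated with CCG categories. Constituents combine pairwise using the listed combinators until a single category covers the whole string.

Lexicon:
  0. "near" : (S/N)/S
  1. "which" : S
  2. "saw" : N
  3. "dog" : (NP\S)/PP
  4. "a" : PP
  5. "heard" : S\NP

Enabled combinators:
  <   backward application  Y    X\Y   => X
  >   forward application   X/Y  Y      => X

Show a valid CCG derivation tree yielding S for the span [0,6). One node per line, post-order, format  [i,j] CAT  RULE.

[0,6] S   <
  [0,5] NP   <
    [0,3] S   >
      [0,2] S/N   >
        [0,1] "near" : (S/N)/S
        [1,2] "which" : S
      [2,3] "saw" : N
    [3,5] NP\S   >
      [3,4] "dog" : (NP\S)/PP
      [4,5] "a" : PP
  [5,6] "heard" : S\NP

[0,1] (S/N)/S  lex  "near"
[1,2] S  lex  "which"
[0,2] S/N  >  k=1
[2,3] N  lex  "saw"
[0,3] S  >  k=2
[3,4] (NP\S)/PP  lex  "dog"
[4,5] PP  lex  "a"
[3,5] NP\S  >  k=4
[0,5] NP  <  k=3
[5,6] S\NP  lex  "heard"
[0,6] S  <  k=5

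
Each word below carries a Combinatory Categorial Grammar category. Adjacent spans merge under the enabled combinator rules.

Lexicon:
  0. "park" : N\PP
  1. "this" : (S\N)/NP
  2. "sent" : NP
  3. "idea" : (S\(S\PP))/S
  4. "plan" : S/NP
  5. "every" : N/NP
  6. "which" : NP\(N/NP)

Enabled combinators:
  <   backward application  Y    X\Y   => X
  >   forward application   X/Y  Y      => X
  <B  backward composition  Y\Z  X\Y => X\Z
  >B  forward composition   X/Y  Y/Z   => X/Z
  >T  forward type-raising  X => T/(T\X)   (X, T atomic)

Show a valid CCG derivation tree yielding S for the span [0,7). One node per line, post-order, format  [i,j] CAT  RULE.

[0,1] N\PP  lex  "park"
[1,2] (S\N)/NP  lex  "this"
[2,3] NP  lex  "sent"
[1,3] S\N  >  k=2
[0,3] S\PP  <B  k=1
[3,4] (S\(S\PP))/S  lex  "idea"
[4,5] S/NP  lex  "plan"
[5,6] N/NP  lex  "every"
[6,7] NP\(N/NP)  lex  "which"
[5,7] NP  <  k=6
[4,7] S  >  k=5
[3,7] S\(S\PP)  >  k=4
[0,7] S  <  k=3

[0,7] S   <
  [0,3] S\PP   <B
    [0,1] "park" : N\PP
    [1,3] S\N   >
      [1,2] "this" : (S\N)/NP
      [2,3] "sent" : NP
  [3,7] S\(S\PP)   >
    [3,4] "idea" : (S\(S\PP))/S
    [4,7] S   >
      [4,5] "plan" : S/NP
      [5,7] NP   <
        [5,6] "every" : N/NP
        [6,7] "which" : NP\(N/NP)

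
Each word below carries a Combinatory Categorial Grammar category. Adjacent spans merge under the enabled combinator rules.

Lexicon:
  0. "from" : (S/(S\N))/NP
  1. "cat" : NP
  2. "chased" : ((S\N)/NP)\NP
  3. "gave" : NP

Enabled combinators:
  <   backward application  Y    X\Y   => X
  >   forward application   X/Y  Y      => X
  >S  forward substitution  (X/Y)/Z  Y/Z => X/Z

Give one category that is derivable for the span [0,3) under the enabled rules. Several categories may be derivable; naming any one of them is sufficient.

S/NP

[0,4] S   >
  [0,3] S/NP   >S
    [0,1] "from" : (S/(S\N))/NP
    [1,3] (S\N)/NP   <
      [1,2] "cat" : NP
      [2,3] "chased" : ((S\N)/NP)\NP
  [3,4] "gave" : NP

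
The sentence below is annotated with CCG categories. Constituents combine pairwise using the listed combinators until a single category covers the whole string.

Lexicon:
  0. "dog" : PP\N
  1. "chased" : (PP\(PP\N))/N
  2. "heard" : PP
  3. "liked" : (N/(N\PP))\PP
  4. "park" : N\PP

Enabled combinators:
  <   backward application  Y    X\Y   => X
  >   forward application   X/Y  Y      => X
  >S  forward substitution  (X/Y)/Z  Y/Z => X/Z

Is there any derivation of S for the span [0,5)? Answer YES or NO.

PP\N (PP\(PP\N))/N PP (N/(N\PP))\PP N\PP
CKY chart[0,5] = {PP}; S ∉ chart

NO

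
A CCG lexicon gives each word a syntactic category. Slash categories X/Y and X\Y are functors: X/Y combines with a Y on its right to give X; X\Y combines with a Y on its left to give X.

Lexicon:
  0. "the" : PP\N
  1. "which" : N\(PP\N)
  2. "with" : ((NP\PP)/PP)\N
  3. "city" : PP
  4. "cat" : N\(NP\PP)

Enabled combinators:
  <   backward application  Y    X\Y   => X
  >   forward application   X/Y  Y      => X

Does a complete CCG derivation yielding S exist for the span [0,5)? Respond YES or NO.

PP\N N\(PP\N) ((NP\PP)/PP)\N PP N\(NP\PP)
CKY chart[0,5] = {N}; S ∉ chart

NO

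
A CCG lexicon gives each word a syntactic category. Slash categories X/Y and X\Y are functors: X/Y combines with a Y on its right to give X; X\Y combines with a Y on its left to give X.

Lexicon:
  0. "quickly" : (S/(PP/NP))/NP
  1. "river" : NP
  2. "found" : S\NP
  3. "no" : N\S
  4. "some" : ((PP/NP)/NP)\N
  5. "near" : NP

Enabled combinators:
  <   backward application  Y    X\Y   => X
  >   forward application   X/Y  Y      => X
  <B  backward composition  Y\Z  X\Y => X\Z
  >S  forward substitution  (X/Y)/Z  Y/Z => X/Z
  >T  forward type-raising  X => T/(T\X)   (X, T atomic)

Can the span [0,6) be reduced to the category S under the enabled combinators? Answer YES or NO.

[0,6] S   >
  [0,5] S/NP   >S
    [0,1] "quickly" : (S/(PP/NP))/NP
    [1,5] (PP/NP)/NP   <
      [1,4] N   <
        [1,3] S   <
          [1,2] "river" : NP
          [2,3] "found" : S\NP
        [3,4] "no" : N\S
      [4,5] "some" : ((PP/NP)/NP)\N
  [5,6] "near" : NP

YES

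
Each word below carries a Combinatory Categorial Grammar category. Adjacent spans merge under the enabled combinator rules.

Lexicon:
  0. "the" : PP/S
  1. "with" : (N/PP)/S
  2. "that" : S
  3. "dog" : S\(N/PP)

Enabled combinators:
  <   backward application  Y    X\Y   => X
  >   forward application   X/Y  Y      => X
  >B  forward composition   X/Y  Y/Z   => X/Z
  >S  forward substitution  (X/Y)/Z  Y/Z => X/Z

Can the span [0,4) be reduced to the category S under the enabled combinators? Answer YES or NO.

NO

PP/S (N/PP)/S S S\(N/PP)
CKY chart[0,4] = {PP}; S ∉ chart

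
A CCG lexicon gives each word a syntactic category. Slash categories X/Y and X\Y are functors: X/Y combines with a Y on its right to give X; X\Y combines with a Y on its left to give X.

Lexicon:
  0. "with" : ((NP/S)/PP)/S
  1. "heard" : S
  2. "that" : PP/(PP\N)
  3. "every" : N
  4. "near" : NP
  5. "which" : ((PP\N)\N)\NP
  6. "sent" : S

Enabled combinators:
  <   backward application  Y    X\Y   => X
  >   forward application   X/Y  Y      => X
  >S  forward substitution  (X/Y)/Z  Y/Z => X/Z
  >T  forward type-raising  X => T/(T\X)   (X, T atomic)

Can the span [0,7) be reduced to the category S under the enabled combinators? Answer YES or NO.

NO

((NP/S)/PP)/S S PP/(PP\N) N NP ((PP\N)\N)\NP S
CKY chart[0,7] = {N/(N\NP), NP, NP/(NP\NP), PP/(PP\NP), S/(S\NP)}; S ∉ chart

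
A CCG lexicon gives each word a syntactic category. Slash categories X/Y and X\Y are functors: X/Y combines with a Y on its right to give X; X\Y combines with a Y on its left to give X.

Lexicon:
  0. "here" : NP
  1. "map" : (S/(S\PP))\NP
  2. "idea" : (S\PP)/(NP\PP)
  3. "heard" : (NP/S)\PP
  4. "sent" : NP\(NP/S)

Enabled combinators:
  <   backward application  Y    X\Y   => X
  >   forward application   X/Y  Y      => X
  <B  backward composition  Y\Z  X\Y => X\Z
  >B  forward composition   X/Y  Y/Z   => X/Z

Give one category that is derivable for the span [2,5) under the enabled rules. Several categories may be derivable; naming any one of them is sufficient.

S\PP

[0,5] S   >
  [0,2] S/(S\PP)   <
    [0,1] "here" : NP
    [1,2] "map" : (S/(S\PP))\NP
  [2,5] S\PP   >
    [2,3] "idea" : (S\PP)/(NP\PP)
    [3,5] NP\PP   <B
      [3,4] "heard" : (NP/S)\PP
      [4,5] "sent" : NP\(NP/S)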